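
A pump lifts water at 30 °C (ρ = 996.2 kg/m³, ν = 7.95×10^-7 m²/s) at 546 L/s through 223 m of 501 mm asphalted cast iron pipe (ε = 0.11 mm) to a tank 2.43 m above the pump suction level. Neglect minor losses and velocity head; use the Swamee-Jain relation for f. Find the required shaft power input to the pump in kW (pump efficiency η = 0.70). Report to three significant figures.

V = 4Q/(πD²) = 2.770 m/s; Re = 1.75×10^6; ε/D = 2.20×10^-4; f = 0.01462
h_f = f(L/D)V²/2g = 2.544 m
Total head H = z + h_f = 2.43 + 2.544 = 4.974 m
P_hyd = ρgQH = 996.2·9.81·0.546·4.974 = 26.54 kW
P_shaft = P_hyd/η = 26.54/0.70 = 37.91 kW

P_shaft ≈ 37.9 kW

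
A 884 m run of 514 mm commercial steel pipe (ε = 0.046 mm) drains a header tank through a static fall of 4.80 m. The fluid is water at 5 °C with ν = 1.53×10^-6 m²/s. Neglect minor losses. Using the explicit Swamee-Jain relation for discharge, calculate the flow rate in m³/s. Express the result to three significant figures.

Swamee-Jain (Type II): Q = -0.965·√(gD⁵h_f/L)·ln[ε/(3.7D) + √(3.17ν²L/(gD³h_f))]
√(gD⁵h_f/L) = √(9.81·0.514⁵·4.80/884) = 0.04372
ε/(3.7D) = 2.42×10^-5; √(3.17ν²L/(gD³h_f)) = 3.20×10^-5
Q = -0.965·0.04372·ln(5.622×10^-5) = 0.4128 m³/s
Check: V = 1.99 m/s, Re = 6.68×10^5, f = 0.01388, h_f = 4.82 m ≈ 4.80 m ✓

Q ≈ 0.413 m³/s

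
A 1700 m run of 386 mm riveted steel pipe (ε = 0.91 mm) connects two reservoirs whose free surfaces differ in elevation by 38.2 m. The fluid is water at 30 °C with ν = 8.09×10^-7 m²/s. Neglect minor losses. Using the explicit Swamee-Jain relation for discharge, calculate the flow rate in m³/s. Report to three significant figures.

Q ≈ 0.308 m³/s

Swamee-Jain (Type II): Q = -0.965·√(gD⁵h_f/L)·ln[ε/(3.7D) + √(3.17ν²L/(gD³h_f))]
√(gD⁵h_f/L) = √(9.81·0.386⁵·38.2/1700) = 0.04346
ε/(3.7D) = 6.37×10^-4; √(3.17ν²L/(gD³h_f)) = 1.28×10^-5
Q = -0.965·0.04346·ln(6.500×10^-4) = 0.3078 m³/s
Check: V = 2.63 m/s, Re = 1.25×10^6, f = 0.02467, h_f = 38.3 m ≈ 38.2 m ✓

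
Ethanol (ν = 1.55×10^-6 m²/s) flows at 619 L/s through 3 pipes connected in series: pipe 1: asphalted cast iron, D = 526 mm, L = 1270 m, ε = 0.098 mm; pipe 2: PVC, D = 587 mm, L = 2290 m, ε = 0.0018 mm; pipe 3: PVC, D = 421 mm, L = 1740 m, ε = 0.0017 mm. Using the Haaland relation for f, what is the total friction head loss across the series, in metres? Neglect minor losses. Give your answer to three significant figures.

Pipe 1: V = 2.849 m/s, Re = 9.67×10^5, ε/D = 1.86×10^-4, f = 0.01447, h_1 = f(L/D)V²/2g = 14.45 m
Pipe 2: V = 2.287 m/s, Re = 8.66×10^5, ε/D = 3.07×10^-6, f = 0.01192, h_2 = f(L/D)V²/2g = 12.40 m
Pipe 3: V = 4.447 m/s, Re = 1.21×10^6, ε/D = 4.04×10^-6, f = 0.01130, h_3 = f(L/D)V²/2g = 47.09 m
Series → Q common, losses add: H = Σh = 73.93 m

H ≈ 73.9 m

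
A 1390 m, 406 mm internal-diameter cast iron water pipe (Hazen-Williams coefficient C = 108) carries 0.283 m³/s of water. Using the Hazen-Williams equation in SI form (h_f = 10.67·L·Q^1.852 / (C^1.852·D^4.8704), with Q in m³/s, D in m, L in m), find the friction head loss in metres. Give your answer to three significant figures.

h_f = 10.67·1390·0.283^1.852 / (108^1.852·0.406^4.8704) = 19.80 m

h_f ≈ 19.8 m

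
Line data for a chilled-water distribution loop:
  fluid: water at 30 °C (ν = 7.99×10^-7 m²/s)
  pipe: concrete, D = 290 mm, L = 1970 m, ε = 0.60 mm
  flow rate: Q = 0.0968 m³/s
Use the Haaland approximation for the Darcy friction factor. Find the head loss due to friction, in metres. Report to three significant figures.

V = 4Q/(πD²) = 4·0.0968/(π·0.290²) = 1.466 m/s
Re = VD/ν = 1.466·0.290/7.99×10^-7 = 5.32×10^5 → turbulent
ε/D = 0.60/290 = 0.00207
Haaland: f = 0.02398
h_f = f(L/D)V²/(2g) = 0.02398·(1970/0.290)·1.466²/(2·9.81) = 17.83 m

h_f ≈ 17.8 m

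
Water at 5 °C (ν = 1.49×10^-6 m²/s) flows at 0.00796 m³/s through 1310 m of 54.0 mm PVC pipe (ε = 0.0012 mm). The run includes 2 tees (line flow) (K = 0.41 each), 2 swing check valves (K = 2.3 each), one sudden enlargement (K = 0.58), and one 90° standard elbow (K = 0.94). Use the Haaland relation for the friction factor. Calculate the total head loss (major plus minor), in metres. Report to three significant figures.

V = 4Q/(πD²) = 3.476 m/s; V²/2g = 0.6157 m
Re = 1.26×10^5, ε/D = 2.22×10^-5 → f = 0.01710 (Haaland)
Major: h_f = f(L/D)·V²/2g = 0.01710·24259·0.6157 = 255.4 m
Minor: ΣK = 6.94; h_m = ΣK·V²/2g = 4.273 m
Total H_L = 255.4 + 4.273 = 259.6 m

H_L ≈ 260 m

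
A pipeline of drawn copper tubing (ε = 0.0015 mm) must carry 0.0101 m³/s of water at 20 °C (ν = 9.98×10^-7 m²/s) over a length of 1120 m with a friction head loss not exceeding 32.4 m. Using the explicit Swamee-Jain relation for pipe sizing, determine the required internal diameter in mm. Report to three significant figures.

D ≈ 87.7 mm

Swamee-Jain (Type III): D = 0.66·[ε^1.25·(LQ²/(gh_f))^4.75 + ν·Q^9.4·(L/(gh_f))^5.2]^0.04
LQ²/(gh_f) = 3.595×10^-4; L/(gh_f) = 3.524
Term 1 = ε^1.25·(…)^4.75 = 2.29×10^-24; Term 2 = ν·Q^9.4·(…)^5.2 = 1.21×10^-22
D = 0.66·(2.29×10^-24 + 1.21×10^-22)^0.04 = 0.08775 m = 87.7 mm
Check: V = 1.67 m/s, Re = 1.47×10^5, f = 0.01664, h_f = 30.2 m ≈ 32.4 m ✓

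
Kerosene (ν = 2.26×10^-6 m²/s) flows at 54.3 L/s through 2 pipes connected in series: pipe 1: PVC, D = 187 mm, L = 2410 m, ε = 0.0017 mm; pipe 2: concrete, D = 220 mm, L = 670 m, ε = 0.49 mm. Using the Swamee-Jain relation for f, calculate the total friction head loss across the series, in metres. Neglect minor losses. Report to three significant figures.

H ≈ 49.7 m

Pipe 1: V = 1.977 m/s, Re = 1.64×10^5, ε/D = 9.09×10^-6, f = 0.01623, h_1 = f(L/D)V²/2g = 41.68 m
Pipe 2: V = 1.428 m/s, Re = 1.39×10^5, ε/D = 0.00223, f = 0.02548, h_2 = f(L/D)V²/2g = 8.069 m
Series → Q common, losses add: H = Σh = 49.75 m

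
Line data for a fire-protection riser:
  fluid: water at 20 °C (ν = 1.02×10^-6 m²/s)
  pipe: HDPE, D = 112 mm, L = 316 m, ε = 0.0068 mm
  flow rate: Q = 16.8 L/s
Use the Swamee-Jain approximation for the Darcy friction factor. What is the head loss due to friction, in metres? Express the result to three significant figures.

V = 4Q/(πD²) = 4·0.0168/(π·0.112²) = 1.705 m/s
Re = VD/ν = 1.705·0.112/1.02×10^-6 = 1.87×10^5 → turbulent
ε/D = 0.0068/112 = 6.07×10^-5
Swamee-Jain: f = 0.01625
h_f = f(L/D)V²/(2g) = 0.01625·(316/0.112)·1.705²/(2·9.81) = 6.796 m

h_f ≈ 6.80 m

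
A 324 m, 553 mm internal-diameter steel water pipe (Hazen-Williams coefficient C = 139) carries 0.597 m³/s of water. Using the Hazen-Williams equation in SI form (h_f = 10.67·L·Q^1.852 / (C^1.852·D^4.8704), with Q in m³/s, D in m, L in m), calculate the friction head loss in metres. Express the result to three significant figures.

h_f ≈ 2.56 m

h_f = 10.67·324·0.597^1.852 / (139^1.852·0.553^4.8704) = 2.558 m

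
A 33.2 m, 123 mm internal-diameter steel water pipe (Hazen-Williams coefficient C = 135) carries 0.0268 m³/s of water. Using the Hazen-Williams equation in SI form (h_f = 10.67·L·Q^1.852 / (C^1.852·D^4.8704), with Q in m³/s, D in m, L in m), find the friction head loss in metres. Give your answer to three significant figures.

h_f = 10.67·33.2·0.0268^1.852 / (135^1.852·0.123^4.8704) = 1.335 m

h_f ≈ 1.33 m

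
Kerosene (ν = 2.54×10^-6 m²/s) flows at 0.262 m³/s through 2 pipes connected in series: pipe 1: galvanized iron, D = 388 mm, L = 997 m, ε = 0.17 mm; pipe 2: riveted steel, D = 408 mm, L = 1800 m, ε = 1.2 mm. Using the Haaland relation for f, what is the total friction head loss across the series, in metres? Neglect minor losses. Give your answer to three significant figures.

H ≈ 35.2 m

Pipe 1: V = 2.216 m/s, Re = 3.38×10^5, ε/D = 4.38×10^-4, f = 0.01756, h_1 = f(L/D)V²/2g = 11.29 m
Pipe 2: V = 2.004 m/s, Re = 3.22×10^5, ε/D = 0.00294, f = 0.02645, h_2 = f(L/D)V²/2g = 23.89 m
Series → Q common, losses add: H = Σh = 35.18 m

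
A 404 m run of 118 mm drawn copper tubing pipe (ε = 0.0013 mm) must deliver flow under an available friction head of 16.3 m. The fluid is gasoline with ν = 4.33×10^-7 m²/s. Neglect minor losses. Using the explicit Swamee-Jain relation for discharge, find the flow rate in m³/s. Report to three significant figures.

Swamee-Jain (Type II): Q = -0.965·√(gD⁵h_f/L)·ln[ε/(3.7D) + √(3.17ν²L/(gD³h_f))]
√(gD⁵h_f/L) = √(9.81·0.118⁵·16.3/404) = 0.003009
ε/(3.7D) = 2.98×10^-6; √(3.17ν²L/(gD³h_f)) = 3.02×10^-5
Q = -0.965·0.003009·ln(3.321×10^-5) = 0.02995 m³/s
Check: V = 2.74 m/s, Re = 7.46×10^5, f = 0.01243, h_f = 16.3 m ≈ 16.3 m ✓

Q ≈ 0.0299 m³/s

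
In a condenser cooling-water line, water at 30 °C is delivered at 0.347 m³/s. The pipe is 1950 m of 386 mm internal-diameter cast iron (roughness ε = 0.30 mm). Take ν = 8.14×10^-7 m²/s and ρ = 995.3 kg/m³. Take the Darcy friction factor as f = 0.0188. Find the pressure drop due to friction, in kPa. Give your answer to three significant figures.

Δp ≈ 416 kPa

V = 4Q/(πD²) = 4·0.347/(π·0.386²) = 2.965 m/s
h_f = f(L/D)V²/(2g) = 0.01880·(1950/0.386)·2.965²/(2·9.81) = 42.56 m
Δp = ρg·h_f = 995.3·9.81·42.56 = 415.6 kPa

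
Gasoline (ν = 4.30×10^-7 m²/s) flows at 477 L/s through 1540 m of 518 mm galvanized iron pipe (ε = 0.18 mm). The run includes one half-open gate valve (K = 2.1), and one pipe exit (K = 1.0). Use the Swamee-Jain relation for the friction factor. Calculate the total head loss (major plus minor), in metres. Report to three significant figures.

H_L ≈ 13.0 m

V = 4Q/(πD²) = 2.263 m/s; V²/2g = 0.2611 m
Re = 2.73×10^6, ε/D = 3.47×10^-4 → f = 0.01573 (Swamee-Jain)
Major: h_f = f(L/D)·V²/2g = 0.01573·2973·0.2611 = 12.21 m
Minor: ΣK = 3.10; h_m = ΣK·V²/2g = 0.8095 m
Total H_L = 12.21 + 0.8095 = 13.02 m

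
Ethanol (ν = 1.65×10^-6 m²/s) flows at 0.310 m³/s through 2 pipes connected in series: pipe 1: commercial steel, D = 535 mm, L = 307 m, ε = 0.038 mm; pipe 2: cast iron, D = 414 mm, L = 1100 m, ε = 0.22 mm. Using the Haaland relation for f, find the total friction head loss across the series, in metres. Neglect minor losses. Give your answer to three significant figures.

H ≈ 13.5 m

Pipe 1: V = 1.379 m/s, Re = 4.47×10^5, ε/D = 7.10×10^-5, f = 0.01414, h_1 = f(L/D)V²/2g = 0.7862 m
Pipe 2: V = 2.303 m/s, Re = 5.78×10^5, ε/D = 5.31×10^-4, f = 0.01767, h_2 = f(L/D)V²/2g = 12.69 m
Series → Q common, losses add: H = Σh = 13.48 m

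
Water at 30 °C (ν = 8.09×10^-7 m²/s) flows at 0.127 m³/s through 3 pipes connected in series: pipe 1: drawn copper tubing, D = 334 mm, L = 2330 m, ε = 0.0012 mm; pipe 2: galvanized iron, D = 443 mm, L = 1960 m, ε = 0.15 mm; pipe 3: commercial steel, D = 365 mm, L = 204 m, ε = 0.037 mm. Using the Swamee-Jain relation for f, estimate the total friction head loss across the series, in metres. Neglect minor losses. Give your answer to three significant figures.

Pipe 1: V = 1.450 m/s, Re = 5.98×10^5, ε/D = 3.59×10^-6, f = 0.01275, h_1 = f(L/D)V²/2g = 9.521 m
Pipe 2: V = 0.8240 m/s, Re = 4.51×10^5, ε/D = 3.39×10^-4, f = 0.01679, h_2 = f(L/D)V²/2g = 2.570 m
Pipe 3: V = 1.214 m/s, Re = 5.48×10^5, ε/D = 1.01×10^-4, f = 0.01434, h_3 = f(L/D)V²/2g = 0.6016 m
Series → Q common, losses add: H = Σh = 12.69 m

H ≈ 12.7 m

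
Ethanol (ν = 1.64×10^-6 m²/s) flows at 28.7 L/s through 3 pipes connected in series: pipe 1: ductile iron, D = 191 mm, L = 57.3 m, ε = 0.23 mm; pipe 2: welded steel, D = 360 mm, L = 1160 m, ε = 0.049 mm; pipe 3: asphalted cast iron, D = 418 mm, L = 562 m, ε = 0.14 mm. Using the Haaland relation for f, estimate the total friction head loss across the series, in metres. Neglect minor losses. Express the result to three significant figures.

H ≈ 0.672 m

Pipe 1: V = 1.002 m/s, Re = 1.17×10^5, ε/D = 0.00120, f = 0.02239, h_1 = f(L/D)V²/2g = 0.3435 m
Pipe 2: V = 0.2820 m/s, Re = 6.19×10^4, ε/D = 1.36×10^-4, f = 0.02020, h_2 = f(L/D)V²/2g = 0.2638 m
Pipe 3: V = 0.2091 m/s, Re = 5.33×10^4, ε/D = 3.35×10^-4, f = 0.02148, h_3 = f(L/D)V²/2g = 0.06438 m
Series → Q common, losses add: H = Σh = 0.6717 m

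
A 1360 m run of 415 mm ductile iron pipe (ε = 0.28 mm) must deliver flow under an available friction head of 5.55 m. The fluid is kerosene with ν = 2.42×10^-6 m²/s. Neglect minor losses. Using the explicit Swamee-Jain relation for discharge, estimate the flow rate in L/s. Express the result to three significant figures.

Swamee-Jain (Type II): Q = -0.965·√(gD⁵h_f/L)·ln[ε/(3.7D) + √(3.17ν²L/(gD³h_f))]
√(gD⁵h_f/L) = √(9.81·0.415⁵·5.55/1360) = 0.02220
ε/(3.7D) = 1.82×10^-4; √(3.17ν²L/(gD³h_f)) = 8.05×10^-5
Q = -0.965·0.02220·ln(2.629×10^-4) = 0.1766 m³/s
Check: V = 1.31 m/s, Re = 2.24×10^5, f = 0.01963, h_f = 5.59 m ≈ 5.55 m ✓

Q ≈ 177 L/s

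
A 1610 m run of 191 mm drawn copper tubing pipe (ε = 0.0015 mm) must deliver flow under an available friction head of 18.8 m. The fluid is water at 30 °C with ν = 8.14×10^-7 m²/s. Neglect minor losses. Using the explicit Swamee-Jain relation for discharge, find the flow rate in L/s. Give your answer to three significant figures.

Q ≈ 51.2 L/s

Swamee-Jain (Type II): Q = -0.965·√(gD⁵h_f/L)·ln[ε/(3.7D) + √(3.17ν²L/(gD³h_f))]
√(gD⁵h_f/L) = √(9.81·0.191⁵·18.8/1610) = 0.005396
ε/(3.7D) = 2.12×10^-6; √(3.17ν²L/(gD³h_f)) = 5.13×10^-5
Q = -0.965·0.005396·ln(5.342×10^-5) = 0.05123 m³/s
Check: V = 1.79 m/s, Re = 4.20×10^5, f = 0.01363, h_f = 18.7 m ≈ 18.8 m ✓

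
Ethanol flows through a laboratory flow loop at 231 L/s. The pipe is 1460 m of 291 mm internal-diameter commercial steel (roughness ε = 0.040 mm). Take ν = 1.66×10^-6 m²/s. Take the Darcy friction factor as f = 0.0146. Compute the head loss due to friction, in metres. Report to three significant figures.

h_f ≈ 45.0 m

V = 4Q/(πD²) = 4·0.231/(π·0.291²) = 3.473 m/s
h_f = f(L/D)V²/(2g) = 0.01460·(1460/0.291)·3.473²/(2·9.81) = 45.04 m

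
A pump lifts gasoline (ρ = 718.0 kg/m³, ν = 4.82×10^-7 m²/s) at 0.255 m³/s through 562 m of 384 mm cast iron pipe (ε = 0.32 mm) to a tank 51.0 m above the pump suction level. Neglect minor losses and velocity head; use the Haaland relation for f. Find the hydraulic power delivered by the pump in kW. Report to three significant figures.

V = 4Q/(πD²) = 2.202 m/s; Re = 1.75×10^6; ε/D = 8.33×10^-4; f = 0.01900
h_f = f(L/D)V²/2g = 6.873 m
Total head H = z + h_f = 51.0 + 6.873 = 57.87 m
P_hyd = ρgQH = 718.0·9.81·0.255·57.87 = 103.9 kW

P_hyd ≈ 104 kW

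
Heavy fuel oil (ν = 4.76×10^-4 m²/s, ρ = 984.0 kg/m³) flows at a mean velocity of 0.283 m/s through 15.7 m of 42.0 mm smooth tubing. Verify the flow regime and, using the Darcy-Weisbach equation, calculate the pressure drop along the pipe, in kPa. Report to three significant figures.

Δp ≈ 37.8 kPa

Re = VD/ν = 0.283·0.04200/4.76×10^-4 = 25.0 → laminar (Re < 2300)
f = 64/Re = 2.563
h_f = f(L/D)V²/(2g) = 2.563·(15.7/0.04200)·0.283²/(2·9.81) = 3.911 m
Δp = ρg·h_f = 984.0·9.81·3.911 = 37.75 kPa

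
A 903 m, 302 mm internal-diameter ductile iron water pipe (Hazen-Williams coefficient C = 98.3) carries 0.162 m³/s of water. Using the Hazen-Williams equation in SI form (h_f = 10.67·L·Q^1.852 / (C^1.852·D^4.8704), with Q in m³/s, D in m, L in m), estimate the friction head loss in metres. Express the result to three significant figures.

h_f ≈ 23.0 m

h_f = 10.67·903·0.162^1.852 / (98.3^1.852·0.302^4.8704) = 23.03 m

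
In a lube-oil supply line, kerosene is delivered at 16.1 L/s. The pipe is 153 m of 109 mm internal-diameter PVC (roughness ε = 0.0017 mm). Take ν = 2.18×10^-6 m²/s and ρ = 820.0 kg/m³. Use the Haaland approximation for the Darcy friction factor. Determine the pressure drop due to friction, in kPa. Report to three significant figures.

V = 4Q/(πD²) = 4·0.0161/(π·0.109²) = 1.725 m/s
Re = VD/ν = 1.725·0.109/2.18×10^-6 = 8.63×10^4 → turbulent
ε/D = 0.0017/109 = 1.56×10^-5
Haaland: f = 0.01844
h_f = f(L/D)V²/(2g) = 0.01844·(153/0.109)·1.725²/(2·9.81) = 3.927 m
Δp = ρg·h_f = 820.0·9.81·3.927 = 31.59 kPa

Δp ≈ 31.6 kPa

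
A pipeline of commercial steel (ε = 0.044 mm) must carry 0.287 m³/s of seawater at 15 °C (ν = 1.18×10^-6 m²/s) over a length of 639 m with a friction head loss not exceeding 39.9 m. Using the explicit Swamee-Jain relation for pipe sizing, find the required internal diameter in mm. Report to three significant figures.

Swamee-Jain (Type III): D = 0.66·[ε^1.25·(LQ²/(gh_f))^4.75 + ν·Q^9.4·(L/(gh_f))^5.2]^0.04
LQ²/(gh_f) = 0.1345; L/(gh_f) = 1.633
Term 1 = ε^1.25·(…)^4.75 = 2.60×10^-10; Term 2 = ν·Q^9.4·(…)^5.2 = 1.21×10^-10
D = 0.66·(2.60×10^-10 + 1.21×10^-10)^0.04 = 0.2772 m = 277 mm
Check: V = 4.76 m/s, Re = 1.12×10^6, f = 0.01419, h_f = 37.7 m ≈ 39.9 m ✓

D ≈ 277 mm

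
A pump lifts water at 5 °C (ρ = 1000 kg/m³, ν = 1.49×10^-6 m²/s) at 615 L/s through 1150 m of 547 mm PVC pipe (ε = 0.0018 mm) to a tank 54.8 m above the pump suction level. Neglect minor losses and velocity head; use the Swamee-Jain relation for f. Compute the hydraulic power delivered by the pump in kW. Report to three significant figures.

P_hyd ≈ 383 kW

V = 4Q/(πD²) = 2.617 m/s; Re = 9.61×10^5; ε/D = 3.29×10^-6; f = 0.01177
h_f = f(L/D)V²/2g = 8.635 m
Total head H = z + h_f = 54.8 + 8.635 = 63.44 m
P_hyd = ρgQH = 1000·9.81·0.615·63.44 = 382.7 kW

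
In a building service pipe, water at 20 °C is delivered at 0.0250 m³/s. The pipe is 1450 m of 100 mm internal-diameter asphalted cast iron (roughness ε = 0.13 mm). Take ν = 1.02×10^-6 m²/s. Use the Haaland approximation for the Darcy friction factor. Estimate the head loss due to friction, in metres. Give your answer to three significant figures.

V = 4Q/(πD²) = 4·0.0250/(π·0.100²) = 3.183 m/s
Re = VD/ν = 3.183·0.100/1.02×10^-6 = 3.12×10^5 → turbulent
ε/D = 0.13/100 = 0.00130
Haaland: f = 0.02168
h_f = f(L/D)V²/(2g) = 0.02168·(1450/0.100)·3.183²/(2·9.81) = 162.3 m

h_f ≈ 162 m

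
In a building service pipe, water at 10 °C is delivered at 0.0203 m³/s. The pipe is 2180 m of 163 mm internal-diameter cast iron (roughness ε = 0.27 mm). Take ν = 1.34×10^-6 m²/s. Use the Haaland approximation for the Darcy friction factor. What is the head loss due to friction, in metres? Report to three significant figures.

V = 4Q/(πD²) = 4·0.0203/(π·0.163²) = 0.9728 m/s
Re = VD/ν = 0.9728·0.163/1.34×10^-6 = 1.18×10^5 → turbulent
ε/D = 0.27/163 = 0.00166
Haaland: f = 0.02379
h_f = f(L/D)V²/(2g) = 0.02379·(2180/0.163)·0.9728²/(2·9.81) = 15.35 m

h_f ≈ 15.3 m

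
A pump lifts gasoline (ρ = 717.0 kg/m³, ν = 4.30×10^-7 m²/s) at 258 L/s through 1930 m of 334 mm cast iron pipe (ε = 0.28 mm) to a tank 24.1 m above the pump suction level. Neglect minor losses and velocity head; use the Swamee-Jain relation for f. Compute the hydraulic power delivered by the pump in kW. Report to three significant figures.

V = 4Q/(πD²) = 2.945 m/s; Re = 2.29×10^6; ε/D = 8.38×10^-4; f = 0.01903
h_f = f(L/D)V²/2g = 48.60 m
Total head H = z + h_f = 24.1 + 48.60 = 72.70 m
P_hyd = ρgQH = 717.0·9.81·0.258·72.70 = 131.9 kW

P_hyd ≈ 132 kW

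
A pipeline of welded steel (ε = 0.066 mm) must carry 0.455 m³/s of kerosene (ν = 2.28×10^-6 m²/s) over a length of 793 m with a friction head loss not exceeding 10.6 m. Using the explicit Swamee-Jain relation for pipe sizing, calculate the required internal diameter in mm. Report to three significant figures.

Swamee-Jain (Type III): D = 0.66·[ε^1.25·(LQ²/(gh_f))^4.75 + ν·Q^9.4·(L/(gh_f))^5.2]^0.04
LQ²/(gh_f) = 1.579; L/(gh_f) = 7.626
Term 1 = ε^1.25·(…)^4.75 = 5.21×10^-5; Term 2 = ν·Q^9.4·(…)^5.2 = 5.39×10^-5
D = 0.66·(5.21×10^-5 + 5.39×10^-5)^0.04 = 0.4577 m = 458 mm
Check: V = 2.77 m/s, Re = 5.55×10^5, f = 0.01481, h_f = 10.0 m ≈ 10.6 m ✓

D ≈ 458 mm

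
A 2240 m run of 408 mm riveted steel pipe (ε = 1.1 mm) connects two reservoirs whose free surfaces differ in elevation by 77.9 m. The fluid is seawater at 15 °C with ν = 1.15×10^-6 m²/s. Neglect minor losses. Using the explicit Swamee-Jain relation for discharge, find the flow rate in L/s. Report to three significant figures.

Q ≈ 432 L/s

Swamee-Jain (Type II): Q = -0.965·√(gD⁵h_f/L)·ln[ε/(3.7D) + √(3.17ν²L/(gD³h_f))]
√(gD⁵h_f/L) = √(9.81·0.408⁵·77.9/2240) = 0.06211
ε/(3.7D) = 7.29×10^-4; √(3.17ν²L/(gD³h_f)) = 1.35×10^-5
Q = -0.965·0.06211·ln(7.421×10^-4) = 0.4319 m³/s
Check: V = 3.30 m/s, Re = 1.17×10^6, f = 0.02559, h_f = 78.1 m ≈ 77.9 m ✓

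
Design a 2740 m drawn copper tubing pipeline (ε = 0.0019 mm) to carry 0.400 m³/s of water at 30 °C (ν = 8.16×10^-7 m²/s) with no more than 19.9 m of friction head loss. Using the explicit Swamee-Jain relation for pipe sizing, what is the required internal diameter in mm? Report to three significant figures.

Swamee-Jain (Type III): D = 0.66·[ε^1.25·(LQ²/(gh_f))^4.75 + ν·Q^9.4·(L/(gh_f))^5.2]^0.04
LQ²/(gh_f) = 2.246; L/(gh_f) = 14.04
Term 1 = ε^1.25·(…)^4.75 = 3.29×10^-6; Term 2 = ν·Q^9.4·(…)^5.2 = 1.37×10^-4
D = 0.66·(3.29×10^-6 + 1.37×10^-4)^0.04 = 0.4628 m = 463 mm
Check: V = 2.38 m/s, Re = 1.35×10^6, f = 0.01117, h_f = 19.0 m ≈ 19.9 m ✓

D ≈ 463 mm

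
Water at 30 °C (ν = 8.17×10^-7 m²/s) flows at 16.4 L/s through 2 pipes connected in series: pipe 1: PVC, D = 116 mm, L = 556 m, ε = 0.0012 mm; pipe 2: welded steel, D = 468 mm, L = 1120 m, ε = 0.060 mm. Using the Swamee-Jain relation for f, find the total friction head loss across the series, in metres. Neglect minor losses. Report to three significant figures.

Pipe 1: V = 1.552 m/s, Re = 2.20×10^5, ε/D = 1.03×10^-5, f = 0.01534, h_1 = f(L/D)V²/2g = 9.027 m
Pipe 2: V = 0.09534 m/s, Re = 5.46×10^4, ε/D = 1.28×10^-4, f = 0.02089, h_2 = f(L/D)V²/2g = 0.02316 m
Series → Q common, losses add: H = Σh = 9.050 m

H ≈ 9.05 m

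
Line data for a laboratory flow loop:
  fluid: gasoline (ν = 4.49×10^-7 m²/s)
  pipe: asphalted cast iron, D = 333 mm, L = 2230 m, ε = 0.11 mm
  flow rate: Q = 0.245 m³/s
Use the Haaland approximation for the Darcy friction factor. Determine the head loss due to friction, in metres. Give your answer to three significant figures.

h_f ≈ 42.1 m

V = 4Q/(πD²) = 4·0.245/(π·0.333²) = 2.813 m/s
Re = VD/ν = 2.813·0.333/4.49×10^-7 = 2.09×10^6 → turbulent
ε/D = 0.11/333 = 3.30×10^-4
Haaland: f = 0.01557
h_f = f(L/D)V²/(2g) = 0.01557·(2230/0.333)·2.813²/(2·9.81) = 42.06 m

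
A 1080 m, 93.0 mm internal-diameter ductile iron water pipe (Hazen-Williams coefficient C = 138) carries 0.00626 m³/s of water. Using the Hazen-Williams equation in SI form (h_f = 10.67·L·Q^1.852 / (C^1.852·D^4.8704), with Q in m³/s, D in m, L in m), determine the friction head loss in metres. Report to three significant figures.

h_f ≈ 11.0 m

h_f = 10.67·1080·0.00626^1.852 / (138^1.852·0.0930^4.8704) = 11.01 m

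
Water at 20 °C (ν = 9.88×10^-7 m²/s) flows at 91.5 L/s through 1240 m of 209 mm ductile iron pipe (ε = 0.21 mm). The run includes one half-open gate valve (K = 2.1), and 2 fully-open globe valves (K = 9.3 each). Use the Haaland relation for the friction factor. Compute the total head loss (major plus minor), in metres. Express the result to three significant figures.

H_L ≈ 50.9 m

V = 4Q/(πD²) = 2.667 m/s; V²/2g = 0.3626 m
Re = 5.64×10^5, ε/D = 0.00100 → f = 0.02016 (Haaland)
Major: h_f = f(L/D)·V²/2g = 0.02016·5933·0.3626 = 43.37 m
Minor: ΣK = 20.7; h_m = ΣK·V²/2g = 7.505 m
Total H_L = 43.37 + 7.505 = 50.87 m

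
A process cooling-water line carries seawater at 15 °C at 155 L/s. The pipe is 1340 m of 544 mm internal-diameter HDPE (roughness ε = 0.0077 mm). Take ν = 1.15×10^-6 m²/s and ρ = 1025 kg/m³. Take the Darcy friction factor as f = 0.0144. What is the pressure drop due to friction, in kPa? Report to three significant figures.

V = 4Q/(πD²) = 4·0.155/(π·0.544²) = 0.6669 m/s
h_f = f(L/D)V²/(2g) = 0.01440·(1340/0.544)·0.6669²/(2·9.81) = 0.8040 m
Δp = ρg·h_f = 1025·9.81·0.8040 = 8.084 kPa

Δp ≈ 8.08 kPa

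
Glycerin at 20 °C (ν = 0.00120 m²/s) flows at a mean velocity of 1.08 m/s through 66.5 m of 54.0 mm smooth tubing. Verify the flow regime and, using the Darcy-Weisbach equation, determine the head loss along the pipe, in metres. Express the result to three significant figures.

h_f ≈ 96.4 m

Re = VD/ν = 1.08·0.05400/0.00120 = 48.6 → laminar (Re < 2300)
f = 64/Re = 1.317
h_f = f(L/D)V²/(2g) = 1.317·(66.5/0.05400)·1.08²/(2·9.81) = 96.41 m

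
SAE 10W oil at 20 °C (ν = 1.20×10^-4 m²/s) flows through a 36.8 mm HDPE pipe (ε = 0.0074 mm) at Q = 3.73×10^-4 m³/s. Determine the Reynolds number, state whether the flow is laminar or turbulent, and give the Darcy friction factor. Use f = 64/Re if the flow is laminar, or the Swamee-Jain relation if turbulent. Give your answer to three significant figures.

V = 4Q/(πD²) = 0.3507 m/s
Re = VD/ν = 0.3507·0.0368/1.20×10^-4 = 108
Re < 2300 → laminar → f = 64/Re = 0.5951

Re ≈ 108; laminar; f = 64/Re ≈ 0.595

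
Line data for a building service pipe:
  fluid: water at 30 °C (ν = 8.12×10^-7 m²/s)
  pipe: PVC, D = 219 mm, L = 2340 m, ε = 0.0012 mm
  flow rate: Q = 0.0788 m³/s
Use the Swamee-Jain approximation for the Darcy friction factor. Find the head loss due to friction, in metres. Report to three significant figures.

h_f ≈ 30.8 m

V = 4Q/(πD²) = 4·0.0788/(π·0.219²) = 2.092 m/s
Re = VD/ν = 2.092·0.219/8.12×10^-7 = 5.64×10^5 → turbulent
ε/D = 0.0012/219 = 5.48×10^-6
Swamee-Jain: f = 0.01291
h_f = f(L/D)V²/(2g) = 0.01291·(2340/0.219)·2.092²/(2·9.81) = 30.76 m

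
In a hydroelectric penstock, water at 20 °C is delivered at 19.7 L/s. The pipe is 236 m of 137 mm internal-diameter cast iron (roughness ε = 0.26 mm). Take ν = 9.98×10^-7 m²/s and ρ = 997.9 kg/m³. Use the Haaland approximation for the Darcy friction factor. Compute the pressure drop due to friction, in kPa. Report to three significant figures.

V = 4Q/(πD²) = 4·0.0197/(π·0.137²) = 1.336 m/s
Re = VD/ν = 1.336·0.137/9.98×10^-7 = 1.83×10^5 → turbulent
ε/D = 0.26/137 = 0.00190
Haaland: f = 0.02403
h_f = f(L/D)V²/(2g) = 0.02403·(236/0.137)·1.336²/(2·9.81) = 3.767 m
Δp = ρg·h_f = 997.9·9.81·3.767 = 36.88 kPa

Δp ≈ 36.9 kPa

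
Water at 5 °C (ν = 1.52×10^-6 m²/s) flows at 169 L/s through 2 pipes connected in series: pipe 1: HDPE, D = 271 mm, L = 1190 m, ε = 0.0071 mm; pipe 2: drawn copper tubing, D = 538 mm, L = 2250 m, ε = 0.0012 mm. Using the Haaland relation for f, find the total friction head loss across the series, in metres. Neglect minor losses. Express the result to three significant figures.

H ≈ 27.3 m

Pipe 1: V = 2.930 m/s, Re = 5.22×10^5, ε/D = 2.62×10^-5, f = 0.01328, h_1 = f(L/D)V²/2g = 25.52 m
Pipe 2: V = 0.7434 m/s, Re = 2.63×10^5, ε/D = 2.23×10^-6, f = 0.01472, h_2 = f(L/D)V²/2g = 1.734 m
Series → Q common, losses add: H = Σh = 27.26 m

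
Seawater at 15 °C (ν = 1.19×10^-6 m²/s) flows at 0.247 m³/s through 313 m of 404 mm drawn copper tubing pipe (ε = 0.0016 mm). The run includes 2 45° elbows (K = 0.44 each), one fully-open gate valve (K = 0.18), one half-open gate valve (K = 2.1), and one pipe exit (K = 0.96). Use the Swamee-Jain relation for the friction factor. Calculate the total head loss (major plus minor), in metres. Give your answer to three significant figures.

H_L ≈ 2.62 m

V = 4Q/(πD²) = 1.927 m/s; V²/2g = 0.1892 m
Re = 6.54×10^5, ε/D = 3.96×10^-6 → f = 0.01256 (Swamee-Jain)
Major: h_f = f(L/D)·V²/2g = 0.01256·774.8·0.1892 = 1.841 m
Minor: ΣK = 4.12; h_m = ΣK·V²/2g = 0.7796 m
Total H_L = 1.841 + 0.7796 = 2.621 m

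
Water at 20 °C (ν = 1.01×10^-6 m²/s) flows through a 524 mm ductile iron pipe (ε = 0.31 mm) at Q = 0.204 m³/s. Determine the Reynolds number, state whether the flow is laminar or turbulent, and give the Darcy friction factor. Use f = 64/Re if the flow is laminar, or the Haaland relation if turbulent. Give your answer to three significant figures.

V = 4Q/(πD²) = 0.9460 m/s
Re = VD/ν = 0.9460·0.524/1.01×10^-6 = 4.91×10^5
Re > 4000 → turbulent; ε/D = 5.92×10^-4
Haaland: f = 0.01815

Re ≈ 4.91×10^5; turbulent; f ≈ 0.0181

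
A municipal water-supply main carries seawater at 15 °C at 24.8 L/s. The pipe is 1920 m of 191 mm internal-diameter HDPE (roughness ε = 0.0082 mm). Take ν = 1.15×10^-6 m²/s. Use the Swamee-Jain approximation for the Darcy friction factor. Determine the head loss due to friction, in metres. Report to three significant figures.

h_f ≈ 6.49 m

V = 4Q/(πD²) = 4·0.0248/(π·0.191²) = 0.8656 m/s
Re = VD/ν = 0.8656·0.191/1.15×10^-6 = 1.44×10^5 → turbulent
ε/D = 0.0082/191 = 4.29×10^-5
Swamee-Jain: f = 0.01690
h_f = f(L/D)V²/(2g) = 0.01690·(1920/0.191)·0.8656²/(2·9.81) = 6.487 m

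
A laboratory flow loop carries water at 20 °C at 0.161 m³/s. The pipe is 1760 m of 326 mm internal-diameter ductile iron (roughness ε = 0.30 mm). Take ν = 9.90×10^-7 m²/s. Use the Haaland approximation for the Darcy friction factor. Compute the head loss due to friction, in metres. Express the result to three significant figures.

V = 4Q/(πD²) = 4·0.161/(π·0.326²) = 1.929 m/s
Re = VD/ν = 1.929·0.326/9.90×10^-7 = 6.35×10^5 → turbulent
ε/D = 0.30/326 = 9.20×10^-4
Haaland: f = 0.01972
h_f = f(L/D)V²/(2g) = 0.01972·(1760/0.326)·1.929²/(2·9.81) = 20.19 m

h_f ≈ 20.2 m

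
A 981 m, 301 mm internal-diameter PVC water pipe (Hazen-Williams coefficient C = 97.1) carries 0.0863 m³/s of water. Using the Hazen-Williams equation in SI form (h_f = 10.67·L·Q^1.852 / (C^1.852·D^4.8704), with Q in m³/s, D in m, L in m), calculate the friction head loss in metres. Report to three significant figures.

h_f = 10.67·981·0.0863^1.852 / (97.1^1.852·0.301^4.8704) = 8.102 m

h_f ≈ 8.10 m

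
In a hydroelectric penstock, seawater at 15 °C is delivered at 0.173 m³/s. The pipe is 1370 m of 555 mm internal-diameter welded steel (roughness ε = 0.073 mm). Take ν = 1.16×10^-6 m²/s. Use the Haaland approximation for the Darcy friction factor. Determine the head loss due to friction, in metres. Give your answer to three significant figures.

h_f ≈ 0.981 m

V = 4Q/(πD²) = 4·0.173/(π·0.555²) = 0.7151 m/s
Re = VD/ν = 0.7151·0.555/1.16×10^-6 = 3.42×10^5 → turbulent
ε/D = 0.073/555 = 1.32×10^-4
Haaland: f = 0.01525
h_f = f(L/D)V²/(2g) = 0.01525·(1370/0.555)·0.7151²/(2·9.81) = 0.9810 m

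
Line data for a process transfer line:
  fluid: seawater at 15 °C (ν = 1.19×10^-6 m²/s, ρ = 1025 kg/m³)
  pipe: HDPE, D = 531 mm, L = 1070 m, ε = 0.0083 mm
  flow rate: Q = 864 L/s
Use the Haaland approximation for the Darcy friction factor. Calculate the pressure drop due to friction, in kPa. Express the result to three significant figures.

Δp ≈ 173 kPa

V = 4Q/(πD²) = 4·0.864/(π·0.531²) = 3.902 m/s
Re = VD/ν = 3.902·0.531/1.19×10^-6 = 1.74×10^6 → turbulent
ε/D = 0.0083/531 = 1.56×10^-5
Haaland: f = 0.01100
h_f = f(L/D)V²/(2g) = 0.01100·(1070/0.531)·3.902²/(2·9.81) = 17.20 m
Δp = ρg·h_f = 1025·9.81·17.20 = 172.9 kPa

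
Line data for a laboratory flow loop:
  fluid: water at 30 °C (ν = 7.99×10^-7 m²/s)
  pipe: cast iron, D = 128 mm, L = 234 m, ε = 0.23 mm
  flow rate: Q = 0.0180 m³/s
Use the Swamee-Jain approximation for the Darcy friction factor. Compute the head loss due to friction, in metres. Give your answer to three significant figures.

V = 4Q/(πD²) = 4·0.0180/(π·0.128²) = 1.399 m/s
Re = VD/ν = 1.399·0.128/7.99×10^-7 = 2.24×10^5 → turbulent
ε/D = 0.23/128 = 0.00180
Swamee-Jain: f = 0.02379
h_f = f(L/D)V²/(2g) = 0.02379·(234/0.128)·1.399²/(2·9.81) = 4.338 m

h_f ≈ 4.34 m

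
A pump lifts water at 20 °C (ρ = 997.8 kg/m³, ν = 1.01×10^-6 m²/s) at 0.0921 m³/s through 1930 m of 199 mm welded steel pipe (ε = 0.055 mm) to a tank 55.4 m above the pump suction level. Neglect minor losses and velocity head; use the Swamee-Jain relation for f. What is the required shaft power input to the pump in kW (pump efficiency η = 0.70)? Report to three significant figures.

V = 4Q/(πD²) = 2.961 m/s; Re = 5.83×10^5; ε/D = 2.76×10^-4; f = 0.01601
h_f = f(L/D)V²/2g = 69.40 m
Total head H = z + h_f = 55.4 + 69.40 = 124.8 m
P_hyd = ρgQH = 997.8·9.81·0.0921·124.8 = 112.5 kW
P_shaft = P_hyd/η = 112.5/0.70 = 160.7 kW

P_shaft ≈ 161 kW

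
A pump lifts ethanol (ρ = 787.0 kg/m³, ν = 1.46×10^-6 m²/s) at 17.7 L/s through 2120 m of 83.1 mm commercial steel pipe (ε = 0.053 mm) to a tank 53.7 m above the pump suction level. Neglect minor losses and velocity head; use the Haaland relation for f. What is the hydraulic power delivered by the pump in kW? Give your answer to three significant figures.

P_hyd ≈ 44.1 kW

V = 4Q/(πD²) = 3.263 m/s; Re = 1.86×10^5; ε/D = 6.38×10^-4; f = 0.01944
h_f = f(L/D)V²/2g = 269.2 m
Total head H = z + h_f = 53.7 + 269.2 = 322.9 m
P_hyd = ρgQH = 787.0·9.81·0.0177·322.9 = 44.12 kW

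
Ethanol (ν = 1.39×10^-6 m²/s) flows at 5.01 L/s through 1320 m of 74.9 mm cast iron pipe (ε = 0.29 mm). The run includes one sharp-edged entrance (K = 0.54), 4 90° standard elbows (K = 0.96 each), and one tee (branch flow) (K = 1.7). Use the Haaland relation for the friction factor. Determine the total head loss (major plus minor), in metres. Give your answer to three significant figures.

H_L ≈ 35.0 m

V = 4Q/(πD²) = 1.137 m/s; V²/2g = 0.06590 m
Re = 6.13×10^4, ε/D = 0.00387 → f = 0.02979 (Haaland)
Major: h_f = f(L/D)·V²/2g = 0.02979·17623·0.06590 = 34.60 m
Minor: ΣK = 6.08; h_m = ΣK·V²/2g = 0.4007 m
Total H_L = 34.60 + 0.4007 = 35.00 m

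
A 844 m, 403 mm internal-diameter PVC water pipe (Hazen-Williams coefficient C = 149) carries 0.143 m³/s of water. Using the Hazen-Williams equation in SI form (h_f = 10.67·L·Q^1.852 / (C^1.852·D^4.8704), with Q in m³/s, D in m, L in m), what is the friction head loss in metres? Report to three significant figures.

h_f ≈ 1.94 m

h_f = 10.67·844·0.143^1.852 / (149^1.852·0.403^4.8704) = 1.940 m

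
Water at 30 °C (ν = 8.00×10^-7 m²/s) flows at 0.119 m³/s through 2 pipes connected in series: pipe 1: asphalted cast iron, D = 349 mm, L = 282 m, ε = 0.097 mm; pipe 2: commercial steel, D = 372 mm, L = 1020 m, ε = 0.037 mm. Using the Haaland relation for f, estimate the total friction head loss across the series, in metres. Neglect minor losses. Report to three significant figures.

H ≈ 3.40 m

Pipe 1: V = 1.244 m/s, Re = 5.43×10^5, ε/D = 2.78×10^-4, f = 0.01589, h_1 = f(L/D)V²/2g = 1.013 m
Pipe 2: V = 1.095 m/s, Re = 5.09×10^5, ε/D = 9.95×10^-5, f = 0.01423, h_2 = f(L/D)V²/2g = 2.384 m
Series → Q common, losses add: H = Σh = 3.396 m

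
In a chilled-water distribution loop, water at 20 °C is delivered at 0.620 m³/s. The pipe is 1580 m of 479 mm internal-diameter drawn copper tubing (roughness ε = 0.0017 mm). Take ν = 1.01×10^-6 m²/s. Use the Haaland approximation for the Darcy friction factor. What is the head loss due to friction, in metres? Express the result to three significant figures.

V = 4Q/(πD²) = 4·0.620/(π·0.479²) = 3.441 m/s
Re = VD/ν = 3.441·0.479/1.01×10^-6 = 1.63×10^6 → turbulent
ε/D = 0.0017/479 = 3.55×10^-6
Haaland: f = 0.01077
h_f = f(L/D)V²/(2g) = 0.01077·(1580/0.479)·3.441²/(2·9.81) = 21.44 m

h_f ≈ 21.4 m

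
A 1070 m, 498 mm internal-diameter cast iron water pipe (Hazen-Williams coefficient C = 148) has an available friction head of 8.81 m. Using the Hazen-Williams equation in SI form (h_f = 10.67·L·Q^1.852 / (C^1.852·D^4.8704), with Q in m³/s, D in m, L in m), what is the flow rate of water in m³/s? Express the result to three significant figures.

Q ≈ 0.494 m³/s

Rearranging: Q = [h_f·C^1.852·D^4.8704 / (10.67·L)]^(1/1.852)
Q = [8.81·148^1.852·0.498^4.8704 / (10.67·1070)]^0.540 = 0.4936 m³/s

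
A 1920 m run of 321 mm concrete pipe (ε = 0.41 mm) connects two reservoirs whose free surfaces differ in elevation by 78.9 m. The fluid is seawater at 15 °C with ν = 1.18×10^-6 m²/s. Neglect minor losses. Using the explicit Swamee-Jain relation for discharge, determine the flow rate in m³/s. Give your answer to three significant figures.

Q ≈ 0.283 m³/s

Swamee-Jain (Type II): Q = -0.965·√(gD⁵h_f/L)·ln[ε/(3.7D) + √(3.17ν²L/(gD³h_f))]
√(gD⁵h_f/L) = √(9.81·0.321⁵·78.9/1920) = 0.03707
ε/(3.7D) = 3.45×10^-4; √(3.17ν²L/(gD³h_f)) = 1.82×10^-5
Q = -0.965·0.03707·ln(3.634×10^-4) = 0.2833 m³/s
Check: V = 3.50 m/s, Re = 9.52×10^5, f = 0.02121, h_f = 79.2 m ≈ 78.9 m ✓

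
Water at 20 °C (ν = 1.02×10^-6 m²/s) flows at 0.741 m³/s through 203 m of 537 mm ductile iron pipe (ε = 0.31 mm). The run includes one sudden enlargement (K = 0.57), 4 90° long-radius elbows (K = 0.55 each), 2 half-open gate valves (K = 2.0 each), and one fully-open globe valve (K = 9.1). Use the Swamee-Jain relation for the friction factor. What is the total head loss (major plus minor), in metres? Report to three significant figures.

H_L ≈ 12.3 m

V = 4Q/(πD²) = 3.272 m/s; V²/2g = 0.5456 m
Re = 1.72×10^6, ε/D = 5.77×10^-4 → f = 0.01759 (Swamee-Jain)
Major: h_f = f(L/D)·V²/2g = 0.01759·378.0·0.5456 = 3.629 m
Minor: ΣK = 15.9; h_m = ΣK·V²/2g = 8.658 m
Total H_L = 3.629 + 8.658 = 12.29 m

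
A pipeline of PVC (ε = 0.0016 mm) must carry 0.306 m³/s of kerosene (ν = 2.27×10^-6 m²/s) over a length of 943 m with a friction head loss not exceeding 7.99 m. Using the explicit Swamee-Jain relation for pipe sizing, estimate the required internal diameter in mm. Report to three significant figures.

D ≈ 422 mm

Swamee-Jain (Type III): D = 0.66·[ε^1.25·(LQ²/(gh_f))^4.75 + ν·Q^9.4·(L/(gh_f))^5.2]^0.04
LQ²/(gh_f) = 1.127; L/(gh_f) = 12.03
Term 1 = ε^1.25·(…)^4.75 = 1.00×10^-7; Term 2 = ν·Q^9.4·(…)^5.2 = 1.38×10^-5
D = 0.66·(1.00×10^-7 + 1.38×10^-5)^0.04 = 0.4219 m = 422 mm
Check: V = 2.19 m/s, Re = 4.07×10^5, f = 0.01364, h_f = 7.44 m ≈ 7.99 m ✓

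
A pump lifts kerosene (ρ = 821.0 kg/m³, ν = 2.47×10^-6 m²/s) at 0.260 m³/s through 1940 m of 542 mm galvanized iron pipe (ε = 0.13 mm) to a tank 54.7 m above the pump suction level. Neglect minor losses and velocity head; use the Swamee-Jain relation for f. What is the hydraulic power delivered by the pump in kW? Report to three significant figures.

V = 4Q/(πD²) = 1.127 m/s; Re = 2.47×10^5; ε/D = 2.40×10^-4; f = 0.01697
h_f = f(L/D)V²/2g = 3.932 m
Total head H = z + h_f = 54.7 + 3.932 = 58.63 m
P_hyd = ρgQH = 821.0·9.81·0.260·58.63 = 122.8 kW

P_hyd ≈ 123 kW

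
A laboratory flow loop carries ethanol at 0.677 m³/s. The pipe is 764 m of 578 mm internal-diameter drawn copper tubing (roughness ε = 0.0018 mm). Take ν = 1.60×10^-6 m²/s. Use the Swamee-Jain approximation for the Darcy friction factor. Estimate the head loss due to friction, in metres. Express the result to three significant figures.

h_f ≈ 5.30 m

V = 4Q/(πD²) = 4·0.677/(π·0.578²) = 2.580 m/s
Re = VD/ν = 2.580·0.578/1.60×10^-6 = 9.32×10^5 → turbulent
ε/D = 0.0018/578 = 3.11×10^-6
Swamee-Jain: f = 0.01182
h_f = f(L/D)V²/(2g) = 0.01182·(764/0.578)·2.580²/(2·9.81) = 5.301 m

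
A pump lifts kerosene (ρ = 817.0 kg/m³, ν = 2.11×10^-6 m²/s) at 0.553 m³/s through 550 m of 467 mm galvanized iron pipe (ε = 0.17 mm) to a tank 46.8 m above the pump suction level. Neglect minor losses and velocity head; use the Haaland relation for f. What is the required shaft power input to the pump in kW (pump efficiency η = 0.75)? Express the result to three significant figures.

P_shaft ≈ 337 kW

V = 4Q/(πD²) = 3.229 m/s; Re = 7.15×10^5; ε/D = 3.64×10^-4; f = 0.01636
h_f = f(L/D)V²/2g = 10.23 m
Total head H = z + h_f = 46.8 + 10.23 = 57.03 m
P_hyd = ρgQH = 817.0·9.81·0.553·57.03 = 252.8 kW
P_shaft = P_hyd/η = 252.8/0.75 = 337.0 kW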